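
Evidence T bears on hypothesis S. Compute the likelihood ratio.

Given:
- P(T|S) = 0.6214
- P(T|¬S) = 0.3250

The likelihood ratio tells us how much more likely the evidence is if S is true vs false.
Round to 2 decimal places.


Likelihood Ratio (LR) = P(T|S) / P(T|¬S)

LR = 0.6214 / 0.3250
   = 1.91

The evidence is 1.91 times more likely if S is true than if S is false.
Because LR exceeds 1, T is evidence for S.


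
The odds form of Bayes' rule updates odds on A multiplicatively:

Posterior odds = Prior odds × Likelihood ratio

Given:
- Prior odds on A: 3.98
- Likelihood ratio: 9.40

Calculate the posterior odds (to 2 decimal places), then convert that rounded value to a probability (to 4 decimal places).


Step 1: Calculate posterior odds
Posterior odds = Prior odds × LR
               = 3.98 × 9.40
               = 37.41

Step 2: Convert to probability
P(A|E) = Posterior odds / (1 + Posterior odds)
       = 37.41 / (1 + 37.41)
       = 37.41 / 38.41
       = 0.9740

The evidence increased P(A) from 0.7992 to 0.9740.


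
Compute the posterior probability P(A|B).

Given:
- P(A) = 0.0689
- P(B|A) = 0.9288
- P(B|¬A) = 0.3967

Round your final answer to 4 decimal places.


Bayes' theorem: P(A|B) = P(B|A) × P(A) / P(B)

Step 1: Calculate P(B) using law of total probability
P(B) = P(B|A)P(A) + P(B|¬A)P(¬A)
     = 0.9288 × 0.0689 + 0.3967 × 0.9311
     = 0.06399432 + 0.36936737
     = 0.43336169

Step 2: Apply Bayes' theorem
P(A|B) = P(B|A) × P(A) / P(B)
       = 0.06399432 / 0.43336169
       = 0.1477


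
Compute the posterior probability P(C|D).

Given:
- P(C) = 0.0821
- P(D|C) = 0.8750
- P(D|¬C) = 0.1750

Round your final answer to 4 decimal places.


Bayes' theorem: P(C|D) = P(D|C) × P(C) / P(D)

Step 1: Calculate P(D) using law of total probability
P(D) = P(D|C)P(C) + P(D|¬C)P(¬C)
     = 0.8750 × 0.0821 + 0.1750 × 0.9179
     = 0.07183750 + 0.16063250
     = 0.23247000

Step 2: Apply Bayes' theorem
P(C|D) = P(D|C) × P(C) / P(D)
       = 0.07183750 / 0.23247000
       = 0.3090


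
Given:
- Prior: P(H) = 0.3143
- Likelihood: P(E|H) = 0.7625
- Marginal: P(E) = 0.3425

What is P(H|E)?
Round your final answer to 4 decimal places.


Using Bayes' theorem:

P(H|E) = P(E|H) × P(H) / P(E)
       = 0.7625 × 0.3143 / 0.3425
       = 0.23965375 / 0.3425
       = 0.6997

The evidence strengthens our belief in H.
Prior: 0.3143 → Posterior: 0.6997


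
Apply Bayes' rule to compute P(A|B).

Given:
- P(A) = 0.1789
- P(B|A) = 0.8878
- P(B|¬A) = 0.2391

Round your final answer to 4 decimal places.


Bayes' theorem: P(A|B) = P(B|A) × P(A) / P(B)

Step 1: Calculate P(B) using law of total probability
P(B) = P(B|A)P(A) + P(B|¬A)P(¬A)
     = 0.8878 × 0.1789 + 0.2391 × 0.8211
     = 0.15882742 + 0.19632501
     = 0.35515243

Step 2: Apply Bayes' theorem
P(A|B) = P(B|A) × P(A) / P(B)
       = 0.15882742 / 0.35515243
       = 0.4472


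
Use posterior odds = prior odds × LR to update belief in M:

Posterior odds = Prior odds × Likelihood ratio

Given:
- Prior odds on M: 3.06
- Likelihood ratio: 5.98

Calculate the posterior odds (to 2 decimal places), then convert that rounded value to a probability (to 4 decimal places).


Step 1: Calculate posterior odds
Posterior odds = Prior odds × LR
               = 3.06 × 5.98
               = 18.30

Step 2: Convert to probability
P(M|E) = Posterior odds / (1 + Posterior odds)
       = 18.30 / (1 + 18.30)
       = 18.30 / 19.30
       = 0.9482

The evidence increased P(M) from 0.7537 to 0.9482.


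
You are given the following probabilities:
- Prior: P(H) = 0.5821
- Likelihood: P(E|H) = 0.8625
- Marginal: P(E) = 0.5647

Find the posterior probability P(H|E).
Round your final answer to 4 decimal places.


Using Bayes' theorem:

P(H|E) = P(E|H) × P(H) / P(E)
       = 0.8625 × 0.5821 / 0.5647
       = 0.50206125 / 0.5647
       = 0.8891

The evidence strengthens our belief in H.
Prior: 0.5821 → Posterior: 0.8891


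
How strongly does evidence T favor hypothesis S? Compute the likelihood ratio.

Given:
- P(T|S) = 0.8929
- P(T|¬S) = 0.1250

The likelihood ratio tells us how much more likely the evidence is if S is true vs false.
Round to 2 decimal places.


Likelihood Ratio (LR) = P(T|S) / P(T|¬S)

LR = 0.8929 / 0.1250
   = 7.14

The evidence is 7.14 times more likely if S is true than if S is false.
Since LR > 1, the evidence supports S over ¬S.


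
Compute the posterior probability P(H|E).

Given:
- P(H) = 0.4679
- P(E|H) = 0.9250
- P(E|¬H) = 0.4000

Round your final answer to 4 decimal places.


Bayes' theorem: P(H|E) = P(E|H) × P(H) / P(E)

Step 1: Calculate P(E) using law of total probability
P(E) = P(E|H)P(H) + P(E|¬H)P(¬H)
     = 0.9250 × 0.4679 + 0.4000 × 0.5321
     = 0.43280750 + 0.21284000
     = 0.64564750

Step 2: Apply Bayes' theorem
P(H|E) = P(E|H) × P(H) / P(E)
       = 0.43280750 / 0.64564750
       = 0.6703


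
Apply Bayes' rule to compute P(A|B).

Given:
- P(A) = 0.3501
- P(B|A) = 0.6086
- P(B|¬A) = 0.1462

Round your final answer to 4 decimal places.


Bayes' theorem: P(A|B) = P(B|A) × P(A) / P(B)

Step 1: Calculate P(B) using law of total probability
P(B) = P(B|A)P(A) + P(B|¬A)P(¬A)
     = 0.6086 × 0.3501 + 0.1462 × 0.6499
     = 0.21307086 + 0.09501538
     = 0.30808624

Step 2: Apply Bayes' theorem
P(A|B) = P(B|A) × P(A) / P(B)
       = 0.21307086 / 0.30808624
       = 0.6916


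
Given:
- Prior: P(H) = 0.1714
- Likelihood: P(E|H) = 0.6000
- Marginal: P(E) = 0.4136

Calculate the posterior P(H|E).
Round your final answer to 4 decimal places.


Using Bayes' theorem:

P(H|E) = P(E|H) × P(H) / P(E)
       = 0.6000 × 0.1714 / 0.4136
       = 0.10284000 / 0.4136
       = 0.2486

The evidence strengthens our belief in H.
Prior: 0.1714 → Posterior: 0.2486


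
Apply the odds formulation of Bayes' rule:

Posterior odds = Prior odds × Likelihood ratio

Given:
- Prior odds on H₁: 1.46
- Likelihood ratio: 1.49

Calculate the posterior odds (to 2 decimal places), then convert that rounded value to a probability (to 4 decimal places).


Step 1: Calculate posterior odds
Posterior odds = Prior odds × LR
               = 1.46 × 1.49
               = 2.18

Step 2: Convert to probability
P(H₁|E) = Posterior odds / (1 + Posterior odds)
       = 2.18 / (1 + 2.18)
       = 2.18 / 3.18
       = 0.6855

The evidence increased P(H₁) from 0.5935 to 0.6855.


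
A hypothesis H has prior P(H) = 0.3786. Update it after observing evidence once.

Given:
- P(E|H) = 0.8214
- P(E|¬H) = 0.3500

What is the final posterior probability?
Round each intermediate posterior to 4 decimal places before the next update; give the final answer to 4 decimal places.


Sequential Bayesian updating:

Initial prior: P(H) = 0.3786

Update 1:
  P(E) = 0.8214 × 0.3786 + 0.3500 × 0.6214 = 0.31098204 + 0.21749000 = 0.52847204
  P(H|E) = 0.31098204 / 0.52847204 = 0.5885

Final posterior: 0.5885


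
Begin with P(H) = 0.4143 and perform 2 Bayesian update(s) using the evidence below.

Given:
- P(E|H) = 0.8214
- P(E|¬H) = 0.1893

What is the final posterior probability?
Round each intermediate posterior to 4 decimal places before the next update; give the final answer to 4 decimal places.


Sequential Bayesian updating:

Initial prior: P(H) = 0.4143

Update 1:
  P(E) = 0.8214 × 0.4143 + 0.1893 × 0.5857 = 0.34030602 + 0.11087301 = 0.45117903
  P(H|E) = 0.34030602 / 0.45117903 = 0.7543

Update 2:
  P(E) = 0.8214 × 0.7543 + 0.1893 × 0.2457 = 0.61958202 + 0.04651101 = 0.66609303
  P(H|E) = 0.61958202 / 0.66609303 = 0.9302

Final posterior: 0.9302


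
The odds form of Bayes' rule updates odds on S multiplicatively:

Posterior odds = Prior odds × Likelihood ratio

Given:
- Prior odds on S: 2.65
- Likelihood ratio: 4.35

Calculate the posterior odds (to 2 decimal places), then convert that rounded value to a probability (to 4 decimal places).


Step 1: Calculate posterior odds
Posterior odds = Prior odds × LR
               = 2.65 × 4.35
               = 11.53

Step 2: Convert to probability
P(S|E) = Posterior odds / (1 + Posterior odds)
       = 11.53 / (1 + 11.53)
       = 11.53 / 12.53
       = 0.9202

The evidence increased P(S) from 0.7260 to 0.9202.


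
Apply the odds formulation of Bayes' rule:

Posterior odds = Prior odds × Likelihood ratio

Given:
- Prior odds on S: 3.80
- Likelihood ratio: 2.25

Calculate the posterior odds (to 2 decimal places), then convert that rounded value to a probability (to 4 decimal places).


Step 1: Calculate posterior odds
Posterior odds = Prior odds × LR
               = 3.80 × 2.25
               = 8.55

Step 2: Convert to probability
P(S|E) = Posterior odds / (1 + Posterior odds)
       = 8.55 / (1 + 8.55)
       = 8.55 / 9.55
       = 0.8953

The evidence increased P(S) from 0.7917 to 0.8953.


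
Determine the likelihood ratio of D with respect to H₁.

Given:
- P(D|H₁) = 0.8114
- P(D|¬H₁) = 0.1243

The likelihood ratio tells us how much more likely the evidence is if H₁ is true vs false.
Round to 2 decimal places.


Likelihood Ratio (LR) = P(D|H₁) / P(D|¬H₁)

LR = 0.8114 / 0.1243
   = 6.53

The evidence is 6.53 times more likely if H₁ is true than if H₁ is false.
LR > 1, so observing D raises the odds in favor of H₁.


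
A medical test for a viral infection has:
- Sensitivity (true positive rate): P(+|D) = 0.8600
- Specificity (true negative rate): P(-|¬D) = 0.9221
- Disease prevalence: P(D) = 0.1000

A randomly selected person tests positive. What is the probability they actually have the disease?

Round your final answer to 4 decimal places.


Let D = has disease, + = positive test

Given:
- P(D) = 0.1000 (prevalence)
- P(+|D) = 0.8600 (sensitivity)
- P(-|¬D) = 0.9221 (specificity)
- P(+|¬D) = 0.0779 (false positive rate = 1 - specificity)

Step 1: Find P(+)
P(+) = P(+|D)P(D) + P(+|¬D)P(¬D)
     = 0.8600 × 0.1000 + 0.0779 × 0.9000
     = 0.08600000 + 0.07011000
     = 0.15611000

Step 2: Apply Bayes' theorem for P(D|+)
P(D|+) = P(+|D)P(D) / P(+)
       = 0.08600000 / 0.15611000
       = 0.5509


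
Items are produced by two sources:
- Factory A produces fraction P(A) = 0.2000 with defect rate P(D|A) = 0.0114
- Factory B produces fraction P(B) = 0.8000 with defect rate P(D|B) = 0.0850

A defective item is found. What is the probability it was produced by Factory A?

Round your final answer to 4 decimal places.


Let A = from Factory A, D = defective

Given:
- P(A) = 0.2000, P(B) = 0.8000
- P(D|A) = 0.0114, P(D|B) = 0.0850

Step 1: Find P(D)
P(D) = P(D|A)P(A) + P(D|B)P(B)
     = 0.0114 × 0.2000 + 0.0850 × 0.8000
     = 0.00228000 + 0.06800000
     = 0.07028000

Step 2: Apply Bayes' theorem
P(A|D) = P(D|A)P(A) / P(D)
       = 0.00228000 / 0.07028000
       = 0.0324


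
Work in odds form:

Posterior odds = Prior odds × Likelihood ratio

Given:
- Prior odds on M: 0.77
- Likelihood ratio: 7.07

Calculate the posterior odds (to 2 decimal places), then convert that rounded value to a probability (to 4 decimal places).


Step 1: Calculate posterior odds
Posterior odds = Prior odds × LR
               = 0.77 × 7.07
               = 5.44

Step 2: Convert to probability
P(M|E) = Posterior odds / (1 + Posterior odds)
       = 5.44 / (1 + 5.44)
       = 5.44 / 6.44
       = 0.8447

The evidence increased P(M) from 0.4350 to 0.8447.


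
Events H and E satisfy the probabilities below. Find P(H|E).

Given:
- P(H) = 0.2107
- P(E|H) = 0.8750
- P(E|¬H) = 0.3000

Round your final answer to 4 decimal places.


Bayes' theorem: P(H|E) = P(E|H) × P(H) / P(E)

Step 1: Calculate P(E) using law of total probability
P(E) = P(E|H)P(H) + P(E|¬H)P(¬H)
     = 0.8750 × 0.2107 + 0.3000 × 0.7893
     = 0.18436250 + 0.23679000
     = 0.42115250

Step 2: Apply Bayes' theorem
P(H|E) = P(E|H) × P(H) / P(E)
       = 0.18436250 / 0.42115250
       = 0.4378


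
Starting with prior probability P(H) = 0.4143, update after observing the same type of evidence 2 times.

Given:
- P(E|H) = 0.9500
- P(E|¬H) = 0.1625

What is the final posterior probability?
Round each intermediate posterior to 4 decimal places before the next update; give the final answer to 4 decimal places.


Sequential Bayesian updating:

Initial prior: P(H) = 0.4143

Update 1:
  P(E) = 0.9500 × 0.4143 + 0.1625 × 0.5857 = 0.39358500 + 0.09517625 = 0.48876125
  P(H|E) = 0.39358500 / 0.48876125 = 0.8053

Update 2:
  P(E) = 0.9500 × 0.8053 + 0.1625 × 0.1947 = 0.76503500 + 0.03163875 = 0.79667375
  P(H|E) = 0.76503500 / 0.79667375 = 0.9603

Final posterior: 0.9603


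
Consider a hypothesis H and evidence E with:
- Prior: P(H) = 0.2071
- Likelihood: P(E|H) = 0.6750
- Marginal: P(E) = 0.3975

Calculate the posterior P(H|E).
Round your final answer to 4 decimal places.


Using Bayes' theorem:

P(H|E) = P(E|H) × P(H) / P(E)
       = 0.6750 × 0.2071 / 0.3975
       = 0.13979250 / 0.3975
       = 0.3517

The evidence strengthens our belief in H.
Prior: 0.2071 → Posterior: 0.3517


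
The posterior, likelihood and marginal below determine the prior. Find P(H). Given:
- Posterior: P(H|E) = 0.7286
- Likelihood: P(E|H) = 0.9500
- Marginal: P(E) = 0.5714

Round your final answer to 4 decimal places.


From Bayes' theorem: P(H|E) = P(E|H) × P(H) / P(E)

Rearranging for P(H):
P(H) = P(H|E) × P(E) / P(E|H)
     = 0.7286 × 0.5714 / 0.9500
     = 0.41632204 / 0.9500
     = 0.4382


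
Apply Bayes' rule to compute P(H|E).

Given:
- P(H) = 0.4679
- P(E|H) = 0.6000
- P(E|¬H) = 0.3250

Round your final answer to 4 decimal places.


Bayes' theorem: P(H|E) = P(E|H) × P(H) / P(E)

Step 1: Calculate P(E) using law of total probability
P(E) = P(E|H)P(H) + P(E|¬H)P(¬H)
     = 0.6000 × 0.4679 + 0.3250 × 0.5321
     = 0.28074000 + 0.17293250
     = 0.45367250

Step 2: Apply Bayes' theorem
P(H|E) = P(E|H) × P(H) / P(E)
       = 0.28074000 / 0.45367250
       = 0.6188


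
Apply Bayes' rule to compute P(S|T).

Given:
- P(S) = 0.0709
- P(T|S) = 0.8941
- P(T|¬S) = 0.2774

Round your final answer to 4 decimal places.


Bayes' theorem: P(S|T) = P(T|S) × P(S) / P(T)

Step 1: Calculate P(T) using law of total probability
P(T) = P(T|S)P(S) + P(T|¬S)P(¬S)
     = 0.8941 × 0.0709 + 0.2774 × 0.9291
     = 0.06339169 + 0.25773234
     = 0.32112403

Step 2: Apply Bayes' theorem
P(S|T) = P(T|S) × P(S) / P(T)
       = 0.06339169 / 0.32112403
       = 0.1974


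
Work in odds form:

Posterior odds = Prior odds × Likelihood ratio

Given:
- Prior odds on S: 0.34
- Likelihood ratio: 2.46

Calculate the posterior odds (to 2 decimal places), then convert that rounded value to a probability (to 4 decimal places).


Step 1: Calculate posterior odds
Posterior odds = Prior odds × LR
               = 0.34 × 2.46
               = 0.84

Step 2: Convert to probability
P(S|E) = Posterior odds / (1 + Posterior odds)
       = 0.84 / (1 + 0.84)
       = 0.84 / 1.84
       = 0.4565

The evidence increased P(S) from 0.2537 to 0.4565.


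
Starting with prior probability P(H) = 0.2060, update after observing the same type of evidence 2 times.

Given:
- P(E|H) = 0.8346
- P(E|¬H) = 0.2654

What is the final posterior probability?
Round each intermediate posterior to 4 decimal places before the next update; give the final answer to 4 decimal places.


Sequential Bayesian updating:

Initial prior: P(H) = 0.2060

Update 1:
  P(E) = 0.8346 × 0.2060 + 0.2654 × 0.7940 = 0.17192760 + 0.21072760 = 0.38265520
  P(H|E) = 0.17192760 / 0.38265520 = 0.4493

Update 2:
  P(E) = 0.8346 × 0.4493 + 0.2654 × 0.5507 = 0.37498578 + 0.14615578 = 0.52114156
  P(H|E) = 0.37498578 / 0.52114156 = 0.7195

Final posterior: 0.7195


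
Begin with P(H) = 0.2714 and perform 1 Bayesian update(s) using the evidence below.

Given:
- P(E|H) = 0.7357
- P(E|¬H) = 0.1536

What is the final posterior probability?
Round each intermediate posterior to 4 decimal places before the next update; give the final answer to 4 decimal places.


Sequential Bayesian updating:

Initial prior: P(H) = 0.2714

Update 1:
  P(E) = 0.7357 × 0.2714 + 0.1536 × 0.7286 = 0.19966898 + 0.11191296 = 0.31158194
  P(H|E) = 0.19966898 / 0.31158194 = 0.6408

Final posterior: 0.6408


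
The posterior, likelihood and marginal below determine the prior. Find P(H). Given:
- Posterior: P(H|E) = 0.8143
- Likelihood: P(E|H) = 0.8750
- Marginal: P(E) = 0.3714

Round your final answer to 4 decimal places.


From Bayes' theorem: P(H|E) = P(E|H) × P(H) / P(E)

Rearranging for P(H):
P(H) = P(H|E) × P(E) / P(E|H)
     = 0.8143 × 0.3714 / 0.8750
     = 0.30243102 / 0.8750
     = 0.3456


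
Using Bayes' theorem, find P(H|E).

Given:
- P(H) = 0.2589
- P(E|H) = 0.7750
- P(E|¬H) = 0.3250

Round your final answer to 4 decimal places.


Bayes' theorem: P(H|E) = P(E|H) × P(H) / P(E)

Step 1: Calculate P(E) using law of total probability
P(E) = P(E|H)P(H) + P(E|¬H)P(¬H)
     = 0.7750 × 0.2589 + 0.3250 × 0.7411
     = 0.20064750 + 0.24085750
     = 0.44150500

Step 2: Apply Bayes' theorem
P(H|E) = P(E|H) × P(H) / P(E)
       = 0.20064750 / 0.44150500
       = 0.4545


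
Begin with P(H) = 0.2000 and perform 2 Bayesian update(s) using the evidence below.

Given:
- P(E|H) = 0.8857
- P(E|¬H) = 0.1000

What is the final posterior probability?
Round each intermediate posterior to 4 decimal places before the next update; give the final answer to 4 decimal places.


Sequential Bayesian updating:

Initial prior: P(H) = 0.2000

Update 1:
  P(E) = 0.8857 × 0.2000 + 0.1000 × 0.8000 = 0.17714000 + 0.08000000 = 0.25714000
  P(H|E) = 0.17714000 / 0.25714000 = 0.6889

Update 2:
  P(E) = 0.8857 × 0.6889 + 0.1000 × 0.3111 = 0.61015873 + 0.03111000 = 0.64126873
  P(H|E) = 0.61015873 / 0.64126873 = 0.9515

Final posterior: 0.9515


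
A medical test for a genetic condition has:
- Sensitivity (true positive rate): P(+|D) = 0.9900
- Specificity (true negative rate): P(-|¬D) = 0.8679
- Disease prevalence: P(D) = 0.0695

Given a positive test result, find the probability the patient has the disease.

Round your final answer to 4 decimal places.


Let D = has disease, + = positive test

Given:
- P(D) = 0.0695 (prevalence)
- P(+|D) = 0.9900 (sensitivity)
- P(-|¬D) = 0.8679 (specificity)
- P(+|¬D) = 0.1321 (false positive rate = 1 - specificity)

Step 1: Find P(+)
P(+) = P(+|D)P(D) + P(+|¬D)P(¬D)
     = 0.9900 × 0.0695 + 0.1321 × 0.9305
     = 0.06880500 + 0.12291905
     = 0.19172405

Step 2: Apply Bayes' theorem for P(D|+)
P(D|+) = P(+|D)P(D) / P(+)
       = 0.06880500 / 0.19172405
       = 0.3589


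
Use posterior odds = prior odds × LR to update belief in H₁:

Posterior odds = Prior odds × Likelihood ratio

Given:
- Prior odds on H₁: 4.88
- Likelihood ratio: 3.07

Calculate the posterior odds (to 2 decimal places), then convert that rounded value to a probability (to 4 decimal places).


Step 1: Calculate posterior odds
Posterior odds = Prior odds × LR
               = 4.88 × 3.07
               = 14.98

Step 2: Convert to probability
P(H₁|E) = Posterior odds / (1 + Posterior odds)
       = 14.98 / (1 + 14.98)
       = 14.98 / 15.98
       = 0.9374

The evidence increased P(H₁) from 0.8299 to 0.9374.


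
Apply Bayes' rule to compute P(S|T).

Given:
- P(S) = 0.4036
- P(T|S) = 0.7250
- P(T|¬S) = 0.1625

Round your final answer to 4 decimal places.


Bayes' theorem: P(S|T) = P(T|S) × P(S) / P(T)

Step 1: Calculate P(T) using law of total probability
P(T) = P(T|S)P(S) + P(T|¬S)P(¬S)
     = 0.7250 × 0.4036 + 0.1625 × 0.5964
     = 0.29261000 + 0.09691500
     = 0.38952500

Step 2: Apply Bayes' theorem
P(S|T) = P(T|S) × P(S) / P(T)
       = 0.29261000 / 0.38952500
       = 0.7512


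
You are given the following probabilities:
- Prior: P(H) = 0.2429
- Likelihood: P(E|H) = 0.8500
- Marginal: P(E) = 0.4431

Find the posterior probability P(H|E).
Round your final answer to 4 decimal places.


Using Bayes' theorem:

P(H|E) = P(E|H) × P(H) / P(E)
       = 0.8500 × 0.2429 / 0.4431
       = 0.20646500 / 0.4431
       = 0.4660

The evidence strengthens our belief in H.
Prior: 0.2429 → Posterior: 0.4660


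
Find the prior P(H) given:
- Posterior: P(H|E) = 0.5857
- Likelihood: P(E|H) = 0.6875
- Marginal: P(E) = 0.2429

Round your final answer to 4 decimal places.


From Bayes' theorem: P(H|E) = P(E|H) × P(H) / P(E)

Rearranging for P(H):
P(H) = P(H|E) × P(E) / P(E|H)
     = 0.5857 × 0.2429 / 0.6875
     = 0.14226653 / 0.6875
     = 0.2069


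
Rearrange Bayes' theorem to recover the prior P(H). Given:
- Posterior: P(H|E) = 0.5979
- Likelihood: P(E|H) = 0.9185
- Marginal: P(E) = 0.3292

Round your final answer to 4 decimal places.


From Bayes' theorem: P(H|E) = P(E|H) × P(H) / P(E)

Rearranging for P(H):
P(H) = P(H|E) × P(E) / P(E|H)
     = 0.5979 × 0.3292 / 0.9185
     = 0.19682868 / 0.9185
     = 0.2143


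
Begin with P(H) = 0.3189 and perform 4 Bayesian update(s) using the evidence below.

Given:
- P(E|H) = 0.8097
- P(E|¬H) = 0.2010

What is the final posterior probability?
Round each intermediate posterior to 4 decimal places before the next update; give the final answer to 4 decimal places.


Sequential Bayesian updating:

Initial prior: P(H) = 0.3189

Update 1:
  P(E) = 0.8097 × 0.3189 + 0.2010 × 0.6811 = 0.25821333 + 0.13690110 = 0.39511443
  P(H|E) = 0.25821333 / 0.39511443 = 0.6535

Update 2:
  P(E) = 0.8097 × 0.6535 + 0.2010 × 0.3465 = 0.52913895 + 0.06964650 = 0.59878545
  P(H|E) = 0.52913895 / 0.59878545 = 0.8837

Update 3:
  P(E) = 0.8097 × 0.8837 + 0.2010 × 0.1163 = 0.71553189 + 0.02337630 = 0.73890819
  P(H|E) = 0.71553189 / 0.73890819 = 0.9684

Update 4:
  P(E) = 0.8097 × 0.9684 + 0.2010 × 0.0316 = 0.78411348 + 0.00635160 = 0.79046508
  P(H|E) = 0.78411348 / 0.79046508 = 0.9920

Final posterior: 0.9920


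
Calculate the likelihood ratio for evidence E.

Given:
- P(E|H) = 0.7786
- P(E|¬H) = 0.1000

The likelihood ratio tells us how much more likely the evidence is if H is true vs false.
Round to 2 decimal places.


Likelihood Ratio (LR) = P(E|H) / P(E|¬H)

LR = 0.7786 / 0.1000
   = 7.79

The evidence is 7.79 times more likely if H is true than if H is false.
Since LR > 1, the evidence supports H over ¬H.


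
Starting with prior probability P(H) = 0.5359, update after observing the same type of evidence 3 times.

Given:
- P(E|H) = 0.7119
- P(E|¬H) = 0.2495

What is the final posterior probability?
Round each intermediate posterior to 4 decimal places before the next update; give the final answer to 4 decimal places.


Sequential Bayesian updating:

Initial prior: P(H) = 0.5359

Update 1:
  P(E) = 0.7119 × 0.5359 + 0.2495 × 0.4641 = 0.38150721 + 0.11579295 = 0.49730016
  P(H|E) = 0.38150721 / 0.49730016 = 0.7672

Update 2:
  P(E) = 0.7119 × 0.7672 + 0.2495 × 0.2328 = 0.54616968 + 0.05808360 = 0.60425328
  P(H|E) = 0.54616968 / 0.60425328 = 0.9039

Update 3:
  P(E) = 0.7119 × 0.9039 + 0.2495 × 0.0961 = 0.64348641 + 0.02397695 = 0.66746336
  P(H|E) = 0.64348641 / 0.66746336 = 0.9641

Final posterior: 0.9641


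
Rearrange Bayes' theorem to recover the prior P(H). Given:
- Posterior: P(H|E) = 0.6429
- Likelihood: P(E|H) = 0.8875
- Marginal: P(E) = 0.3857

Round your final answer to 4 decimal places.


From Bayes' theorem: P(H|E) = P(E|H) × P(H) / P(E)

Rearranging for P(H):
P(H) = P(H|E) × P(E) / P(E|H)
     = 0.6429 × 0.3857 / 0.8875
     = 0.24796653 / 0.8875
     = 0.2794


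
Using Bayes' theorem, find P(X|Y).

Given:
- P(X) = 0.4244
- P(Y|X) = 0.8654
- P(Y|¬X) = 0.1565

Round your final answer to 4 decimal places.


Bayes' theorem: P(X|Y) = P(Y|X) × P(X) / P(Y)

Step 1: Calculate P(Y) using law of total probability
P(Y) = P(Y|X)P(X) + P(Y|¬X)P(¬X)
     = 0.8654 × 0.4244 + 0.1565 × 0.5756
     = 0.36727576 + 0.09008140
     = 0.45735716

Step 2: Apply Bayes' theorem
P(X|Y) = P(Y|X) × P(X) / P(Y)
       = 0.36727576 / 0.45735716
       = 0.8030


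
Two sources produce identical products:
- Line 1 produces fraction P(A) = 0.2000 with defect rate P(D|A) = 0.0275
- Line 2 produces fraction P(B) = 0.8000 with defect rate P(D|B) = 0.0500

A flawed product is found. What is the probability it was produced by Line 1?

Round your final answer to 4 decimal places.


Let A = from Line 1, D = flawed

Given:
- P(A) = 0.2000, P(B) = 0.8000
- P(D|A) = 0.0275, P(D|B) = 0.0500

Step 1: Find P(D)
P(D) = P(D|A)P(A) + P(D|B)P(B)
     = 0.0275 × 0.2000 + 0.0500 × 0.8000
     = 0.00550000 + 0.04000000
     = 0.04550000

Step 2: Apply Bayes' theorem
P(A|D) = P(D|A)P(A) / P(D)
       = 0.00550000 / 0.04550000
       = 0.1209


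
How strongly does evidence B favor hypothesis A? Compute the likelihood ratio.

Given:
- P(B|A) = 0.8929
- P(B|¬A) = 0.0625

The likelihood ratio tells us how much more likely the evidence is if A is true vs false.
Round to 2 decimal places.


Likelihood Ratio (LR) = P(B|A) / P(B|¬A)

LR = 0.8929 / 0.0625
   = 14.29

The evidence is 14.29 times more likely if A is true than if A is false.
Because LR exceeds 1, B is evidence for A.


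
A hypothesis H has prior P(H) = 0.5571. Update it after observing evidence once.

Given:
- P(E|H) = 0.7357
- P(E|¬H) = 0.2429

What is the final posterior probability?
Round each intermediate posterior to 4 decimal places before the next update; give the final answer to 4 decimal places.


Sequential Bayesian updating:

Initial prior: P(H) = 0.5571

Update 1:
  P(E) = 0.7357 × 0.5571 + 0.2429 × 0.4429 = 0.40985847 + 0.10758041 = 0.51743888
  P(H|E) = 0.40985847 / 0.51743888 = 0.7921

Final posterior: 0.7921


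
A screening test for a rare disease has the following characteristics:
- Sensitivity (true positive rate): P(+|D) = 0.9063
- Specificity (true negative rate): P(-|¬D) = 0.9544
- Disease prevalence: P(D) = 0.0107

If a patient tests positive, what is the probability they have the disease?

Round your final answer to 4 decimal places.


Let D = has disease, + = positive test

Given:
- P(D) = 0.0107 (prevalence)
- P(+|D) = 0.9063 (sensitivity)
- P(-|¬D) = 0.9544 (specificity)
- P(+|¬D) = 0.0456 (false positive rate = 1 - specificity)

Step 1: Find P(+)
P(+) = P(+|D)P(D) + P(+|¬D)P(¬D)
     = 0.9063 × 0.0107 + 0.0456 × 0.9893
     = 0.00969741 + 0.04511208
     = 0.05480949

Step 2: Apply Bayes' theorem for P(D|+)
P(D|+) = P(+|D)P(D) / P(+)
       = 0.00969741 / 0.05480949
       = 0.1769


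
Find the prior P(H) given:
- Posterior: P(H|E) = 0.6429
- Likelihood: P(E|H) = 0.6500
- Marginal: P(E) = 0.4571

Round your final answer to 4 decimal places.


From Bayes' theorem: P(H|E) = P(E|H) × P(H) / P(E)

Rearranging for P(H):
P(H) = P(H|E) × P(E) / P(E|H)
     = 0.6429 × 0.4571 / 0.6500
     = 0.29386959 / 0.6500
     = 0.4521


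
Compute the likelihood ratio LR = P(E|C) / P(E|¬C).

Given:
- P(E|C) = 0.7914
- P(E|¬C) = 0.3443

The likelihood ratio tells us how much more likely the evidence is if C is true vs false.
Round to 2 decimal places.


Likelihood Ratio (LR) = P(E|C) / P(E|¬C)

LR = 0.7914 / 0.3443
   = 2.30

The evidence is 2.30 times more likely if C is true than if C is false.
Since LR > 1, the evidence supports C over ¬C.


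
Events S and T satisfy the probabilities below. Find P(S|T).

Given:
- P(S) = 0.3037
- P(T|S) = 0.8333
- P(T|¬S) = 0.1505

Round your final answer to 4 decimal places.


Bayes' theorem: P(S|T) = P(T|S) × P(S) / P(T)

Step 1: Calculate P(T) using law of total probability
P(T) = P(T|S)P(S) + P(T|¬S)P(¬S)
     = 0.8333 × 0.3037 + 0.1505 × 0.6963
     = 0.25307321 + 0.10479315
     = 0.35786636

Step 2: Apply Bayes' theorem
P(S|T) = P(T|S) × P(S) / P(T)
       = 0.25307321 / 0.35786636
       = 0.7072


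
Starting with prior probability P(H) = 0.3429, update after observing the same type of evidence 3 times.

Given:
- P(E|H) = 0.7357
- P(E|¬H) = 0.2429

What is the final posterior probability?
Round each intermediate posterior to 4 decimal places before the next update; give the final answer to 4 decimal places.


Sequential Bayesian updating:

Initial prior: P(H) = 0.3429

Update 1:
  P(E) = 0.7357 × 0.3429 + 0.2429 × 0.6571 = 0.25227153 + 0.15960959 = 0.41188112
  P(H|E) = 0.25227153 / 0.41188112 = 0.6125

Update 2:
  P(E) = 0.7357 × 0.6125 + 0.2429 × 0.3875 = 0.45061625 + 0.09412375 = 0.54474000
  P(H|E) = 0.45061625 / 0.54474000 = 0.8272

Update 3:
  P(E) = 0.7357 × 0.8272 + 0.2429 × 0.1728 = 0.60857104 + 0.04197312 = 0.65054416
  P(H|E) = 0.60857104 / 0.65054416 = 0.9355

Final posterior: 0.9355


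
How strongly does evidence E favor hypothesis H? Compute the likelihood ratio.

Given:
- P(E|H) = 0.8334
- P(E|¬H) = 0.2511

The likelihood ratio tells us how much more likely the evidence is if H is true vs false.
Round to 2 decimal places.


Likelihood Ratio (LR) = P(E|H) / P(E|¬H)

LR = 0.8334 / 0.2511
   = 3.32

The evidence is 3.32 times more likely if H is true than if H is false.
Since LR > 1, the evidence supports H over ¬H.


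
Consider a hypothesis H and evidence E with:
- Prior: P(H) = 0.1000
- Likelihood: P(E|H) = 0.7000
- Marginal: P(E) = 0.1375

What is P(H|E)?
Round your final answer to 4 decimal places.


Using Bayes' theorem:

P(H|E) = P(E|H) × P(H) / P(E)
       = 0.7000 × 0.1000 / 0.1375
       = 0.07000000 / 0.1375
       = 0.5091

The evidence strengthens our belief in H.
Prior: 0.1000 → Posterior: 0.5091


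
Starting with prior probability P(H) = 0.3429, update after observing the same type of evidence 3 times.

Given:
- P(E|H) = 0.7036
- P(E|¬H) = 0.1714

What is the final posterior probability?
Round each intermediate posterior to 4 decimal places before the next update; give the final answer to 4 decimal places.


Sequential Bayesian updating:

Initial prior: P(H) = 0.3429

Update 1:
  P(E) = 0.7036 × 0.3429 + 0.1714 × 0.6571 = 0.24126444 + 0.11262694 = 0.35389138
  P(H|E) = 0.24126444 / 0.35389138 = 0.6817

Update 2:
  P(E) = 0.7036 × 0.6817 + 0.1714 × 0.3183 = 0.47964412 + 0.05455662 = 0.53420074
  P(H|E) = 0.47964412 / 0.53420074 = 0.8979

Update 3:
  P(E) = 0.7036 × 0.8979 + 0.1714 × 0.1021 = 0.63176244 + 0.01749994 = 0.64926238
  P(H|E) = 0.63176244 / 0.64926238 = 0.9730

Final posterior: 0.9730


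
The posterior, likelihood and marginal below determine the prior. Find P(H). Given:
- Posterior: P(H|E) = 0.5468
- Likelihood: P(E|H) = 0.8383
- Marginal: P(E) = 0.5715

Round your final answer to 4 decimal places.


From Bayes' theorem: P(H|E) = P(E|H) × P(H) / P(E)

Rearranging for P(H):
P(H) = P(H|E) × P(E) / P(E|H)
     = 0.5468 × 0.5715 / 0.8383
     = 0.31249620 / 0.8383
     = 0.3728


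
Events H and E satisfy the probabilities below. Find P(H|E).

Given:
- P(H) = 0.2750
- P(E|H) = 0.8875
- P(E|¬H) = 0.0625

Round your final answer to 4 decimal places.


Bayes' theorem: P(H|E) = P(E|H) × P(H) / P(E)

Step 1: Calculate P(E) using law of total probability
P(E) = P(E|H)P(H) + P(E|¬H)P(¬H)
     = 0.8875 × 0.2750 + 0.0625 × 0.7250
     = 0.24406250 + 0.04531250
     = 0.28937500

Step 2: Apply Bayes' theorem
P(H|E) = P(E|H) × P(H) / P(E)
       = 0.24406250 / 0.28937500
       = 0.8434


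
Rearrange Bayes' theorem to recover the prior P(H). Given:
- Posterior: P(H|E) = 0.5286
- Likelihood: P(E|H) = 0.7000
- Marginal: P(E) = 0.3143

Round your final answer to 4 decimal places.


From Bayes' theorem: P(H|E) = P(E|H) × P(H) / P(E)

Rearranging for P(H):
P(H) = P(H|E) × P(E) / P(E|H)
     = 0.5286 × 0.3143 / 0.7000
     = 0.16613898 / 0.7000
     = 0.2373


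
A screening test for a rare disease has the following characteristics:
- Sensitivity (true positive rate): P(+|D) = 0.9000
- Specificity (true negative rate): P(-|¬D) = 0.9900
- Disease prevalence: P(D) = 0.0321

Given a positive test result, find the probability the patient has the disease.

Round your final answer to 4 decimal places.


Let D = has disease, + = positive test

Given:
- P(D) = 0.0321 (prevalence)
- P(+|D) = 0.9000 (sensitivity)
- P(-|¬D) = 0.9900 (specificity)
- P(+|¬D) = 0.0100 (false positive rate = 1 - specificity)

Step 1: Find P(+)
P(+) = P(+|D)P(D) + P(+|¬D)P(¬D)
     = 0.9000 × 0.0321 + 0.0100 × 0.9679
     = 0.02889000 + 0.00967900
     = 0.03856900

Step 2: Apply Bayes' theorem for P(D|+)
P(D|+) = P(+|D)P(D) / P(+)
       = 0.02889000 / 0.03856900
       = 0.7490


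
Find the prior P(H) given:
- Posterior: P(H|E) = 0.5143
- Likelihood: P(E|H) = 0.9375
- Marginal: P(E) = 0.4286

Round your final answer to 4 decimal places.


From Bayes' theorem: P(H|E) = P(E|H) × P(H) / P(E)

Rearranging for P(H):
P(H) = P(H|E) × P(E) / P(E|H)
     = 0.5143 × 0.4286 / 0.9375
     = 0.22042898 / 0.9375
     = 0.2351


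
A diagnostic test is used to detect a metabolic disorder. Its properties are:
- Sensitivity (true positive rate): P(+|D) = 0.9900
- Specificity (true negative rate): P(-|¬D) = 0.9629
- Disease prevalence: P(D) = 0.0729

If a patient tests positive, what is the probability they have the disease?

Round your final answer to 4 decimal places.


Let D = has disease, + = positive test

Given:
- P(D) = 0.0729 (prevalence)
- P(+|D) = 0.9900 (sensitivity)
- P(-|¬D) = 0.9629 (specificity)
- P(+|¬D) = 0.0371 (false positive rate = 1 - specificity)

Step 1: Find P(+)
P(+) = P(+|D)P(D) + P(+|¬D)P(¬D)
     = 0.9900 × 0.0729 + 0.0371 × 0.9271
     = 0.07217100 + 0.03439541
     = 0.10656641

Step 2: Apply Bayes' theorem for P(D|+)
P(D|+) = P(+|D)P(D) / P(+)
       = 0.07217100 / 0.10656641
       = 0.6772


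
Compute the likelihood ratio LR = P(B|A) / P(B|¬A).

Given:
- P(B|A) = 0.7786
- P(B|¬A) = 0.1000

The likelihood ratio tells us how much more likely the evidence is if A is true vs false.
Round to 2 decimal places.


Likelihood Ratio (LR) = P(B|A) / P(B|¬A)

LR = 0.7786 / 0.1000
   = 7.79

The evidence is 7.79 times more likely if A is true than if A is false.
LR > 1, so observing B raises the odds in favor of A.


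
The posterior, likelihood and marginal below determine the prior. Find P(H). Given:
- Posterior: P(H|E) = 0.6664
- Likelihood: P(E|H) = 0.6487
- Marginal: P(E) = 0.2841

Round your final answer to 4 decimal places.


From Bayes' theorem: P(H|E) = P(E|H) × P(H) / P(E)

Rearranging for P(H):
P(H) = P(H|E) × P(E) / P(E|H)
     = 0.6664 × 0.2841 / 0.6487
     = 0.18932424 / 0.6487
     = 0.2919


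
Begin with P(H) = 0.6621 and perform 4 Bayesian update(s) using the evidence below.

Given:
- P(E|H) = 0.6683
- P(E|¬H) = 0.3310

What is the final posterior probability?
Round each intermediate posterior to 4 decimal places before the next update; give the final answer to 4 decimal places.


Sequential Bayesian updating:

Initial prior: P(H) = 0.6621

Update 1:
  P(E) = 0.6683 × 0.6621 + 0.3310 × 0.3379 = 0.44248143 + 0.11184490 = 0.55432633
  P(H|E) = 0.44248143 / 0.55432633 = 0.7982

Update 2:
  P(E) = 0.6683 × 0.7982 + 0.3310 × 0.2018 = 0.53343706 + 0.06679580 = 0.60023286
  P(H|E) = 0.53343706 / 0.60023286 = 0.8887

Update 3:
  P(E) = 0.6683 × 0.8887 + 0.3310 × 0.1113 = 0.59391821 + 0.03684030 = 0.63075851
  P(H|E) = 0.59391821 / 0.63075851 = 0.9416

Update 4:
  P(E) = 0.6683 × 0.9416 + 0.3310 × 0.0584 = 0.62927128 + 0.01933040 = 0.64860168
  P(H|E) = 0.62927128 / 0.64860168 = 0.9702

Final posterior: 0.9702


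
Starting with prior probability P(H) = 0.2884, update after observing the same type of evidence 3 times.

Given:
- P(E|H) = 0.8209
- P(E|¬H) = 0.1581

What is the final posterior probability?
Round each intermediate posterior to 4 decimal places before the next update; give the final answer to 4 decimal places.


Sequential Bayesian updating:

Initial prior: P(H) = 0.2884

Update 1:
  P(E) = 0.8209 × 0.2884 + 0.1581 × 0.7116 = 0.23674756 + 0.11250396 = 0.34925152
  P(H|E) = 0.23674756 / 0.34925152 = 0.6779

Update 2:
  P(E) = 0.8209 × 0.6779 + 0.1581 × 0.3221 = 0.55648811 + 0.05092401 = 0.60741212
  P(H|E) = 0.55648811 / 0.60741212 = 0.9162

Update 3:
  P(E) = 0.8209 × 0.9162 + 0.1581 × 0.0838 = 0.75210858 + 0.01324878 = 0.76535736
  P(H|E) = 0.75210858 / 0.76535736 = 0.9827

Final posterior: 0.9827


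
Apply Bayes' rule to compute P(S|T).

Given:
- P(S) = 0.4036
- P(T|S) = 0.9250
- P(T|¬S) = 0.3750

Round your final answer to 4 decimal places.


Bayes' theorem: P(S|T) = P(T|S) × P(S) / P(T)

Step 1: Calculate P(T) using law of total probability
P(T) = P(T|S)P(S) + P(T|¬S)P(¬S)
     = 0.9250 × 0.4036 + 0.3750 × 0.5964
     = 0.37333000 + 0.22365000
     = 0.59698000

Step 2: Apply Bayes' theorem
P(S|T) = P(T|S) × P(S) / P(T)
       = 0.37333000 / 0.59698000
       = 0.6254


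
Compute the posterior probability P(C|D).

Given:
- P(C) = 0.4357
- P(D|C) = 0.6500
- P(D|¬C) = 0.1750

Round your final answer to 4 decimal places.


Bayes' theorem: P(C|D) = P(D|C) × P(C) / P(D)

Step 1: Calculate P(D) using law of total probability
P(D) = P(D|C)P(C) + P(D|¬C)P(¬C)
     = 0.6500 × 0.4357 + 0.1750 × 0.5643
     = 0.28320500 + 0.09875250
     = 0.38195750

Step 2: Apply Bayes' theorem
P(C|D) = P(D|C) × P(C) / P(D)
       = 0.28320500 / 0.38195750
       = 0.7415


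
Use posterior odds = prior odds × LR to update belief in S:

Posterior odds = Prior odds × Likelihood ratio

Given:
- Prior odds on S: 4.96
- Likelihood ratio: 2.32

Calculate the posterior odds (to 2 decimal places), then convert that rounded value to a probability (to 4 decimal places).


Step 1: Calculate posterior odds
Posterior odds = Prior odds × LR
               = 4.96 × 2.32
               = 11.51

Step 2: Convert to probability
P(S|E) = Posterior odds / (1 + Posterior odds)
       = 11.51 / (1 + 11.51)
       = 11.51 / 12.51
       = 0.9201

The evidence increased P(S) from 0.8322 to 0.9201.


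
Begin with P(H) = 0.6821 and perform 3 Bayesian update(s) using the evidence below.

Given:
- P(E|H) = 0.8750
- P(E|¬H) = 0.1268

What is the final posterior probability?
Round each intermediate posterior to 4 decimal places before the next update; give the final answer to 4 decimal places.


Sequential Bayesian updating:

Initial prior: P(H) = 0.6821

Update 1:
  P(E) = 0.8750 × 0.6821 + 0.1268 × 0.3179 = 0.59683750 + 0.04030972 = 0.63714722
  P(H|E) = 0.59683750 / 0.63714722 = 0.9367

Update 2:
  P(E) = 0.8750 × 0.9367 + 0.1268 × 0.0633 = 0.81961250 + 0.00802644 = 0.82763894
  P(H|E) = 0.81961250 / 0.82763894 = 0.9903

Update 3:
  P(E) = 0.8750 × 0.9903 + 0.1268 × 0.0097 = 0.86651250 + 0.00122996 = 0.86774246
  P(H|E) = 0.86651250 / 0.86774246 = 0.9986

Final posterior: 0.9986


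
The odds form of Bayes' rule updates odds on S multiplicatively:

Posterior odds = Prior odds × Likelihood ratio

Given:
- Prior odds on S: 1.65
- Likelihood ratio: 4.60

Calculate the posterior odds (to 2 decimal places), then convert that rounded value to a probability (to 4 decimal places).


Step 1: Calculate posterior odds
Posterior odds = Prior odds × LR
               = 1.65 × 4.60
               = 7.59

Step 2: Convert to probability
P(S|E) = Posterior odds / (1 + Posterior odds)
       = 7.59 / (1 + 7.59)
       = 7.59 / 8.59
       = 0.8836

The evidence increased P(S) from 0.6226 to 0.8836.


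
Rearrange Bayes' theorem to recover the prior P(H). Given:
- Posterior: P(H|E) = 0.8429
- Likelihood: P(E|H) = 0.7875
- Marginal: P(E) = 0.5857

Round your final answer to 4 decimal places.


From Bayes' theorem: P(H|E) = P(E|H) × P(H) / P(E)

Rearranging for P(H):
P(H) = P(H|E) × P(E) / P(E|H)
     = 0.8429 × 0.5857 / 0.7875
     = 0.49368653 / 0.7875
     = 0.6269


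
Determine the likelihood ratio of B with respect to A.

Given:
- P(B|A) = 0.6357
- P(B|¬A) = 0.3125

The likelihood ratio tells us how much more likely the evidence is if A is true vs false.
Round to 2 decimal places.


Likelihood Ratio (LR) = P(B|A) / P(B|¬A)

LR = 0.6357 / 0.3125
   = 2.03

The evidence is 2.03 times more likely if A is true than if A is false.
Because LR exceeds 1, B is evidence for A.


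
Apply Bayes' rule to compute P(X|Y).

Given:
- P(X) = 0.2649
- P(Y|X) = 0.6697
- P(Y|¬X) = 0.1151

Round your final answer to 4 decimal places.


Bayes' theorem: P(X|Y) = P(Y|X) × P(X) / P(Y)

Step 1: Calculate P(Y) using law of total probability
P(Y) = P(Y|X)P(X) + P(Y|¬X)P(¬X)
     = 0.6697 × 0.2649 + 0.1151 × 0.7351
     = 0.17740353 + 0.08461001
     = 0.26201354

Step 2: Apply Bayes' theorem
P(X|Y) = P(Y|X) × P(X) / P(Y)
       = 0.17740353 / 0.26201354
       = 0.6771
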